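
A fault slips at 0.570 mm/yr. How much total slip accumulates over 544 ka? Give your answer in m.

slip = rate × time = 0.570 mm/yr × 544 ka = 310 m

310 m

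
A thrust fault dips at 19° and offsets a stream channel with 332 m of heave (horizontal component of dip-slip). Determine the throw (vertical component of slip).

114 m

throw = heave × tan(dip) = 332 × tan(19°) = 114 m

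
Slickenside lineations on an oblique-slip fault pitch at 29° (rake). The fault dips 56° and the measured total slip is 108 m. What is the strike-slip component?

strike-slip = net slip × cos(rake) = 108 m × cos(29°) = 94.5 m

94.5 m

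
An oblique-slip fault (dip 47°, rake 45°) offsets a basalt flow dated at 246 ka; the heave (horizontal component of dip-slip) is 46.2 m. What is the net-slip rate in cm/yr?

0.0389 cm/yr

dip-slip = heave / cos(dip) = 46.2 / cos(47°) = 67.74 m
net slip = dip-slip / sin(rake) = 67.74 / sin(45°) = 95.80 m
rate = 95.80 m / 246 ka = 0.000389 m/yr = 0.0389 cm/yr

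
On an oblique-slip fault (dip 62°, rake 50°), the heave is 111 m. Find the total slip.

309 m

dip-slip = heave / cos(dip) = 111 / cos(62°) = 236.4 m
net slip = dip-slip / sin(rake) = 236.4 / sin(50°) = 309 m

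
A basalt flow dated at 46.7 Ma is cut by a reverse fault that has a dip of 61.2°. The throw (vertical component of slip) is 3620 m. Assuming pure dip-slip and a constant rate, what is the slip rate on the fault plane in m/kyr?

dip-slip = throw / sin(dip) = 3620 m / sin(61.2°) = 4131 m
rate = 4131 m / 46.7 Ma = 0.0000885 m/yr = 0.0885 m/kyr

0.0885 m/kyr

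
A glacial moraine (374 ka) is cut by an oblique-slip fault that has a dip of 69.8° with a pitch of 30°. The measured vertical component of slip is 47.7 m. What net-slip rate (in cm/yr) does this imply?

0.0272 cm/yr

dip-slip = throw / sin(dip) = 47.7 / sin(69.8°) = 50.83 m
net slip = dip-slip / sin(rake) = 50.83 / sin(30°) = 101.7 m
rate = 101.7 m / 374 ka = 0.000272 m/yr = 0.0272 cm/yr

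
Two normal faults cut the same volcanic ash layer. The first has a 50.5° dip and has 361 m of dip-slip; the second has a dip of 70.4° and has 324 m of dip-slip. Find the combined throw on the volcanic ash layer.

throw_A = 361 × sin(50.5°) = 278.6 m
throw_B = 324 × sin(70.4°) = 305.2 m
total = 278.6 + 305.2 = 584 m

584 m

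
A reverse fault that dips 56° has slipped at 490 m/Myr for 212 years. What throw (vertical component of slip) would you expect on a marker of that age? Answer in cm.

dip-slip = rate × time = 490 m/Myr × 212 years = 0.1039 m
throw = dip-slip × sin(dip) = 0.1039 × sin(56°) = 0.0861 m = 8.61 cm

8.61 cm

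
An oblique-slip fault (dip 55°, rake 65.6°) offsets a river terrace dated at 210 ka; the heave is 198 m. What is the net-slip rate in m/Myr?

dip-slip = heave / cos(dip) = 198 / cos(55°) = 345.2 m
net slip = dip-slip / sin(rake) = 345.2 / sin(65.6°) = 379.1 m
rate = 379.1 m / 210 ka = 0.00181 m/yr = 1810 m/Myr

1810 m/Myr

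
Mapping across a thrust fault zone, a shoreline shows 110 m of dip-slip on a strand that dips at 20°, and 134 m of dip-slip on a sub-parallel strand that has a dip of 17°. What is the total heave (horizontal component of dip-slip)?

heave_A = 110 × cos(20°) = 103.4 m
heave_B = 134 × cos(17°) = 128.1 m
total = 103.4 + 128.1 = 232 m

232 m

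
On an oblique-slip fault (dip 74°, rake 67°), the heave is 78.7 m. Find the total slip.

310 m

dip-slip = heave / cos(dip) = 78.7 / cos(74°) = 285.5 m
net slip = dip-slip / sin(rake) = 285.5 / sin(67°) = 310 m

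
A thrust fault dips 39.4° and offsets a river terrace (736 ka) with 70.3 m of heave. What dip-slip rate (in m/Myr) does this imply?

dip-slip = heave / cos(dip) = 70.3 m / cos(39.4°) = 90.98 m
rate = 90.98 m / 736 ka = 0.000124 m/yr = 124 m/Myr

124 m/Myr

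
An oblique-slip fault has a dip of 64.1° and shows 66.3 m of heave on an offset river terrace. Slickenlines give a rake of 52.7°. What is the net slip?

dip-slip = heave / cos(dip) = 66.3 / cos(64.1°) = 151.8 m
net slip = dip-slip / sin(rake) = 151.8 / sin(52.7°) = 191 m

191 m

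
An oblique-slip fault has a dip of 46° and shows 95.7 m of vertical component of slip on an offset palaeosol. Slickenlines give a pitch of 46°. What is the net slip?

185 m

dip-slip = throw / sin(dip) = 95.7 / sin(46°) = 133 m
net slip = dip-slip / sin(rake) = 133 / sin(46°) = 185 m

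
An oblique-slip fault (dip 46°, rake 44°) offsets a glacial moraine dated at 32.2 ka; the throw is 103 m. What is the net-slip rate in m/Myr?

dip-slip = throw / sin(dip) = 103 / sin(46°) = 143.2 m
net slip = dip-slip / sin(rake) = 143.2 / sin(44°) = 206.1 m
rate = 206.1 m / 32.2 ka = 0.00640 m/yr = 6400 m/Myr

6400 m/Myr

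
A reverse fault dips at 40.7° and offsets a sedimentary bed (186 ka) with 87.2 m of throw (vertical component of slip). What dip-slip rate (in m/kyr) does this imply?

dip-slip = throw / sin(dip) = 87.2 m / sin(40.7°) = 133.7 m
rate = 133.7 m / 186 ka = 0.000719 m/yr = 0.719 m/kyr

0.719 m/kyr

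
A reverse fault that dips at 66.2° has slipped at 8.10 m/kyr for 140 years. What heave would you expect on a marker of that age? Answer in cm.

45.8 cm

dip-slip = rate × time = 8.10 m/kyr × 140 years = 1.134 m
heave = dip-slip × cos(dip) = 1.134 × cos(66.2°) = 0.458 m = 45.8 cm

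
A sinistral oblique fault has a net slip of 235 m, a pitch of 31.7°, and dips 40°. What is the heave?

94.6 m

dip-slip = net slip × sin(rake) = 235 m × sin(31.7°) = 123.5 m
heave = dip-slip × cos(dip) = 123.5 × cos(40°) = 94.6 m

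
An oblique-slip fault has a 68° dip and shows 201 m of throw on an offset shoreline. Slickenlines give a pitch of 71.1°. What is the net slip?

dip-slip = throw / sin(dip) = 201 / sin(68°) = 216.8 m
net slip = dip-slip / sin(rake) = 216.8 / sin(71.1°) = 229 m

229 m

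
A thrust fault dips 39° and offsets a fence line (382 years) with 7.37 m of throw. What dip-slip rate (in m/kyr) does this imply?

30.7 m/kyr

dip-slip = throw / sin(dip) = 7.37 m / sin(39°) = 11.71 m
rate = 11.71 m / 382 years = 0.0307 m/yr = 30.7 m/kyr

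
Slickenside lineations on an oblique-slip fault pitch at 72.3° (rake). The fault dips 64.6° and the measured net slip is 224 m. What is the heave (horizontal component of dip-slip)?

dip-slip = net slip × sin(rake) = 224 m × sin(72.3°) = 213.4 m
heave = dip-slip × cos(dip) = 213.4 × cos(64.6°) = 91.5 m

91.5 m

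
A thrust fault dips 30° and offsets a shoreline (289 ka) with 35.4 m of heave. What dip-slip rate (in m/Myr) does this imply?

dip-slip = heave / cos(dip) = 35.4 m / cos(30°) = 40.88 m
rate = 40.88 m / 289 ka = 0.000141 m/yr = 141 m/Myr

141 m/Myr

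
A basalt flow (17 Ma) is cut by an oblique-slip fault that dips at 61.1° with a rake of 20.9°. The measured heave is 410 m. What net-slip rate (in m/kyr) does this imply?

0.140 m/kyr

dip-slip = heave / cos(dip) = 410 / cos(61.1°) = 848.4 m
net slip = dip-slip / sin(rake) = 848.4 / sin(20.9°) = 2378 m
rate = 2378 m / 17 Ma = 0.000140 m/yr = 0.140 m/kyr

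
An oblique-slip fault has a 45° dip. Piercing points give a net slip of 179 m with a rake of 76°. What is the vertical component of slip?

dip-slip = net slip × sin(rake) = 179 m × sin(76°) = 173.7 m
throw = dip-slip × sin(dip) = 173.7 × sin(45°) = 123 m

123 m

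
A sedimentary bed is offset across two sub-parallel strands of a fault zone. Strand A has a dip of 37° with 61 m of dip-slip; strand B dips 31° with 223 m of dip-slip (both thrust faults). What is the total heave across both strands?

240 m

heave_A = 61 × cos(37°) = 48.72 m
heave_B = 223 × cos(31°) = 191.1 m
total = 48.72 + 191.1 = 240 m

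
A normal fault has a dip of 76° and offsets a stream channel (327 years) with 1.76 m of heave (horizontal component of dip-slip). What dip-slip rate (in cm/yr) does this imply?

2.22 cm/yr

dip-slip = heave / cos(dip) = 1.76 m / cos(76°) = 7.275 m
rate = 7.275 m / 327 years = 0.0222 m/yr = 2.22 cm/yr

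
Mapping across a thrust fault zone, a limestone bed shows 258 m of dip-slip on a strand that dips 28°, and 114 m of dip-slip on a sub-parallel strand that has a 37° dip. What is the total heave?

319 m

heave_A = 258 × cos(28°) = 227.8 m
heave_B = 114 × cos(37°) = 91.04 m
total = 227.8 + 91.04 = 319 m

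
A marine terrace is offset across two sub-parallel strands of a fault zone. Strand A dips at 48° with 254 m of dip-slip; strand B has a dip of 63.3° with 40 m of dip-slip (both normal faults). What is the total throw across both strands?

224 m

throw_A = 254 × sin(48°) = 188.8 m
throw_B = 40 × sin(63.3°) = 35.73 m
total = 188.8 + 35.73 = 224 m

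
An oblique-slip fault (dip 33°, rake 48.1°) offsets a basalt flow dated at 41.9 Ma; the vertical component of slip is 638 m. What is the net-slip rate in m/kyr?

dip-slip = throw / sin(dip) = 638 / sin(33°) = 1171 m
net slip = dip-slip / sin(rake) = 1171 / sin(48.1°) = 1574 m
rate = 1574 m / 41.9 Ma = 0.0000376 m/yr = 0.0376 m/kyr

0.0376 m/kyr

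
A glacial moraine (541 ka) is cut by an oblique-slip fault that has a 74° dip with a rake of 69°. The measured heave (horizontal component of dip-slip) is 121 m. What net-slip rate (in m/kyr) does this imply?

dip-slip = heave / cos(dip) = 121 / cos(74°) = 439 m
net slip = dip-slip / sin(rake) = 439 / sin(69°) = 470.2 m
rate = 470.2 m / 541 ka = 0.000869 m/yr = 0.869 m/kyr

0.869 m/kyr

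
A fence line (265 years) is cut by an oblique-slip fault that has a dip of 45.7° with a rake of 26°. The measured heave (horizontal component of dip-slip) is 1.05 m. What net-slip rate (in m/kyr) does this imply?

12.9 m/kyr

dip-slip = heave / cos(dip) = 1.05 / cos(45.7°) = 1.503 m
net slip = dip-slip / sin(rake) = 1.503 / sin(26°) = 3.430 m
rate = 3.430 m / 265 years = 0.0129 m/yr = 12.9 m/kyr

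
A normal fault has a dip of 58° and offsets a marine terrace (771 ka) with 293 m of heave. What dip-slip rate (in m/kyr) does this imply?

dip-slip = heave / cos(dip) = 293 m / cos(58°) = 552.9 m
rate = 552.9 m / 771 ka = 0.000717 m/yr = 0.717 m/kyr

0.717 m/kyr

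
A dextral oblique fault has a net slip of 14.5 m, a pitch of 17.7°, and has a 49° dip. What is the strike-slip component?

13.8 m

strike-slip = net slip × cos(rake) = 14.5 m × cos(17.7°) = 13.8 m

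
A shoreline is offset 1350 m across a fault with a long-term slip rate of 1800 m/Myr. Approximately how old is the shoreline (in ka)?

age = offset / rate = 1350 m / (1800 m/Myr) = 750000 yr = 750 ka

750 ka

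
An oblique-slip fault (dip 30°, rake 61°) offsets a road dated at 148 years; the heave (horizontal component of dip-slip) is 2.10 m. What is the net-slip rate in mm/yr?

dip-slip = heave / cos(dip) = 2.10 / cos(30°) = 2.425 m
net slip = dip-slip / sin(rake) = 2.425 / sin(61°) = 2.772 m
rate = 2.772 m / 148 years = 0.0187 m/yr = 18.7 mm/yr

18.7 mm/yr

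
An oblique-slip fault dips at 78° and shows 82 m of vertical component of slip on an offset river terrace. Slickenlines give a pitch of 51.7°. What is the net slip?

dip-slip = throw / sin(dip) = 82 / sin(78°) = 83.83 m
net slip = dip-slip / sin(rake) = 83.83 / sin(51.7°) = 107 m

107 m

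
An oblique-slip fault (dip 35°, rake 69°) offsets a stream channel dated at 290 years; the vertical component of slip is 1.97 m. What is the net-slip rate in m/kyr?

dip-slip = throw / sin(dip) = 1.97 / sin(35°) = 3.435 m
net slip = dip-slip / sin(rake) = 3.435 / sin(69°) = 3.679 m
rate = 3.679 m / 290 years = 0.0127 m/yr = 12.7 m/kyr

12.7 m/kyr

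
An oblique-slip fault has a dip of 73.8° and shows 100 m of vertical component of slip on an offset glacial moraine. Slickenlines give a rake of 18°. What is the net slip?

337 m

dip-slip = throw / sin(dip) = 100 / sin(73.8°) = 104.1 m
net slip = dip-slip / sin(rake) = 104.1 / sin(18°) = 337 m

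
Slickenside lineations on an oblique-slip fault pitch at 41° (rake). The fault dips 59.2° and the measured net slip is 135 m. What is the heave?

dip-slip = net slip × sin(rake) = 135 m × sin(41°) = 88.57 m
heave = dip-slip × cos(dip) = 88.57 × cos(59.2°) = 45.4 m

45.4 m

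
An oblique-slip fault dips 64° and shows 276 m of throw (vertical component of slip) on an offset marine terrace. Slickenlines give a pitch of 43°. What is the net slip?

450 m

dip-slip = throw / sin(dip) = 276 / sin(64°) = 307.1 m
net slip = dip-slip / sin(rake) = 307.1 / sin(43°) = 450 m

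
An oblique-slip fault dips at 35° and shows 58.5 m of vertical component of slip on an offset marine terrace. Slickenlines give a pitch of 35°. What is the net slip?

dip-slip = throw / sin(dip) = 58.5 / sin(35°) = 102 m
net slip = dip-slip / sin(rake) = 102 / sin(35°) = 178 m

178 m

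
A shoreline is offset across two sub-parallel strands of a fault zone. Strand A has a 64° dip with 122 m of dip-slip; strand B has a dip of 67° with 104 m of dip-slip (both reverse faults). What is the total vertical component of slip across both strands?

throw_A = 122 × sin(64°) = 109.7 m
throw_B = 104 × sin(67°) = 95.73 m
total = 109.7 + 95.73 = 205 m

205 m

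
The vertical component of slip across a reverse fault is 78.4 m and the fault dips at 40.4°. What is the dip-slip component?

121 m

dip-slip = throw / sin(dip) = 78.4 / sin(40.4°) = 121 m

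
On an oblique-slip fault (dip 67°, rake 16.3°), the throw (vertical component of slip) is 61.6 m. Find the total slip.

238 m

dip-slip = throw / sin(dip) = 61.6 / sin(67°) = 66.92 m
net slip = dip-slip / sin(rake) = 66.92 / sin(16.3°) = 238 m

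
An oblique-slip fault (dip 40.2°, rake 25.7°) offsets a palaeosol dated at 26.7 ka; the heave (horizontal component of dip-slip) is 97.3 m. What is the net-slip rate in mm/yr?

11 mm/yr

dip-slip = heave / cos(dip) = 97.3 / cos(40.2°) = 127.4 m
net slip = dip-slip / sin(rake) = 127.4 / sin(25.7°) = 293.8 m
rate = 293.8 m / 26.7 ka = 0.0110 m/yr = 11 mm/yr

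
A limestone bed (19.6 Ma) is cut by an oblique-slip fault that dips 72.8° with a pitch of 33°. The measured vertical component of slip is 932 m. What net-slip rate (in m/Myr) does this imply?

91.4 m/Myr

dip-slip = throw / sin(dip) = 932 / sin(72.8°) = 975.6 m
net slip = dip-slip / sin(rake) = 975.6 / sin(33°) = 1791 m
rate = 1791 m / 19.6 Ma = 0.0000914 m/yr = 91.4 m/Myr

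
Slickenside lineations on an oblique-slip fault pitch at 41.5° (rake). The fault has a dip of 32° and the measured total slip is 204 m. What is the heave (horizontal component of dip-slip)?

115 m

dip-slip = net slip × sin(rake) = 204 m × sin(41.5°) = 135.2 m
heave = dip-slip × cos(dip) = 135.2 × cos(32°) = 115 m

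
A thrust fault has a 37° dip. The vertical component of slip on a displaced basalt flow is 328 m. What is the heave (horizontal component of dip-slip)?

heave = throw / tan(dip) = 328 / tan(37°) = 435 m

435 m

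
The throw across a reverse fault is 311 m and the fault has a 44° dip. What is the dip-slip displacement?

448 m

dip-slip = throw / sin(dip) = 311 / sin(44°) = 448 m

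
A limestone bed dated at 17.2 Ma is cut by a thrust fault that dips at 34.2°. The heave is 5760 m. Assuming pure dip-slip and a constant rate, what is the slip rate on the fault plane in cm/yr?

dip-slip = heave / cos(dip) = 5760 m / cos(34.2°) = 6964 m
rate = 6964 m / 17.2 Ma = 0.000405 m/yr = 0.0405 cm/yr

0.0405 cm/yr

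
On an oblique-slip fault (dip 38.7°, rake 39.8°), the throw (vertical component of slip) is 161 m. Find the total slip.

dip-slip = throw / sin(dip) = 161 / sin(38.7°) = 257.5 m
net slip = dip-slip / sin(rake) = 257.5 / sin(39.8°) = 402 m

402 m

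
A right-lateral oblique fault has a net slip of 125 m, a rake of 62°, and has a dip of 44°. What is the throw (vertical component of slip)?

76.7 m

dip-slip = net slip × sin(rake) = 125 m × sin(62°) = 110.4 m
throw = dip-slip × sin(dip) = 110.4 × sin(44°) = 76.7 m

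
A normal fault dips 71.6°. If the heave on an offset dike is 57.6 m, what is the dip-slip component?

dip-slip = heave / cos(dip) = 57.6 / cos(71.6°) = 182 m

182 m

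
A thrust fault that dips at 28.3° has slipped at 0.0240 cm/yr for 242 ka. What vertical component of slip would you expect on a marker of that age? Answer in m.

27.5 m

dip-slip = rate × time = 0.0240 cm/yr × 242 ka = 58.08 m
throw = dip-slip × sin(dip) = 58.08 × sin(28.3°) = 27.5 m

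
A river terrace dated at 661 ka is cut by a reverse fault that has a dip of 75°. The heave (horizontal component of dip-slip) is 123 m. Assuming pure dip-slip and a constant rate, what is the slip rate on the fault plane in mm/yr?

dip-slip = heave / cos(dip) = 123 m / cos(75°) = 475.2 m
rate = 475.2 m / 661 ka = 0.000719 m/yr = 0.719 mm/yr

0.719 mm/yr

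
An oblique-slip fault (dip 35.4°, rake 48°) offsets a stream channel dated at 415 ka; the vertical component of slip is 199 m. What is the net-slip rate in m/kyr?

dip-slip = throw / sin(dip) = 199 / sin(35.4°) = 343.5 m
net slip = dip-slip / sin(rake) = 343.5 / sin(48°) = 462.3 m
rate = 462.3 m / 415 ka = 0.00111 m/yr = 1.11 m/kyr

1.11 m/kyr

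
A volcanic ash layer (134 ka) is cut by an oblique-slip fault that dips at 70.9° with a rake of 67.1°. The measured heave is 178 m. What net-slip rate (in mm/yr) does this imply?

dip-slip = heave / cos(dip) = 178 / cos(70.9°) = 544 m
net slip = dip-slip / sin(rake) = 544 / sin(67.1°) = 590.5 m
rate = 590.5 m / 134 ka = 0.00441 m/yr = 4.41 mm/yr

4.41 mm/yr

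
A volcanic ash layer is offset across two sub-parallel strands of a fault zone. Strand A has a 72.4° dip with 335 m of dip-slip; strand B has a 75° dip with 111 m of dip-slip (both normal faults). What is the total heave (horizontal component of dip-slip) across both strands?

heave_A = 335 × cos(72.4°) = 101.3 m
heave_B = 111 × cos(75°) = 28.73 m
total = 101.3 + 28.73 = 130 m

130 m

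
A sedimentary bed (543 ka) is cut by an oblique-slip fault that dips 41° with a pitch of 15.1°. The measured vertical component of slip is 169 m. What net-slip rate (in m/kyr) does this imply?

1.82 m/kyr

dip-slip = throw / sin(dip) = 169 / sin(41°) = 257.6 m
net slip = dip-slip / sin(rake) = 257.6 / sin(15.1°) = 988.8 m
rate = 988.8 m / 543 ka = 0.00182 m/yr = 1.82 m/kyr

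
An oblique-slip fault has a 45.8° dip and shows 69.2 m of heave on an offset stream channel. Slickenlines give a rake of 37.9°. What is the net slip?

162 m

dip-slip = heave / cos(dip) = 69.2 / cos(45.8°) = 99.26 m
net slip = dip-slip / sin(rake) = 99.26 / sin(37.9°) = 162 m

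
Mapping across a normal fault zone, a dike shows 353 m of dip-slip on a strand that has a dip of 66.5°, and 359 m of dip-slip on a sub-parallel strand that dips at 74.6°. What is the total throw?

throw_A = 353 × sin(66.5°) = 323.7 m
throw_B = 359 × sin(74.6°) = 346.1 m
total = 323.7 + 346.1 = 670 m

670 m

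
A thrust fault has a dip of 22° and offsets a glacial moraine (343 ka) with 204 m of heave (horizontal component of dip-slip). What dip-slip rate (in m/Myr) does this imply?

dip-slip = heave / cos(dip) = 204 m / cos(22°) = 220 m
rate = 220 m / 343 ka = 0.000641 m/yr = 641 m/Myr

641 m/Myr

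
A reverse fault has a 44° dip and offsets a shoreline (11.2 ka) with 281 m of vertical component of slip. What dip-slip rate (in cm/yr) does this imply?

dip-slip = throw / sin(dip) = 281 m / sin(44°) = 404.5 m
rate = 404.5 m / 11.2 ka = 0.0361 m/yr = 3.61 cm/yr

3.61 cm/yr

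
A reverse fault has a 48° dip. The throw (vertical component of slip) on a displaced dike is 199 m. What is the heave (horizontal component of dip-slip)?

179 m

heave = throw / tan(dip) = 199 / tan(48°) = 179 m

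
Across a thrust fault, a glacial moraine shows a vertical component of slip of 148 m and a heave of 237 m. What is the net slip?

279 m

net slip = √(throw² + heave²) = √(148² + 237²) = 279 m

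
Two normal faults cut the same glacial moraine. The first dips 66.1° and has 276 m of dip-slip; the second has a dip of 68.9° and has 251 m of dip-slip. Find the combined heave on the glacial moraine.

heave_A = 276 × cos(66.1°) = 111.8 m
heave_B = 251 × cos(68.9°) = 90.36 m
total = 111.8 + 90.36 = 202 m

202 m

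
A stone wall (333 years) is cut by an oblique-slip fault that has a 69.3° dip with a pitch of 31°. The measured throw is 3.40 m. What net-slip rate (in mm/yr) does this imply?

21.2 mm/yr

dip-slip = throw / sin(dip) = 3.40 / sin(69.3°) = 3.635 m
net slip = dip-slip / sin(rake) = 3.635 / sin(31°) = 7.057 m
rate = 7.057 m / 333 years = 0.0212 m/yr = 21.2 mm/yr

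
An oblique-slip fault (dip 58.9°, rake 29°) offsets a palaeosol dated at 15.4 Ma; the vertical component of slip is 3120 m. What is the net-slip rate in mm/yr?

dip-slip = throw / sin(dip) = 3120 / sin(58.9°) = 3644 m
net slip = dip-slip / sin(rake) = 3644 / sin(29°) = 7516 m
rate = 7516 m / 15.4 Ma = 0.000488 m/yr = 0.488 mm/yr

0.488 mm/yr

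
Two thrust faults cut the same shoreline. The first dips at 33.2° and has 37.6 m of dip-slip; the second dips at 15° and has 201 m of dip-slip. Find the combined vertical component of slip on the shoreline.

72.6 m

throw_A = 37.6 × sin(33.2°) = 20.59 m
throw_B = 201 × sin(15°) = 52.02 m
total = 20.59 + 52.02 = 72.6 m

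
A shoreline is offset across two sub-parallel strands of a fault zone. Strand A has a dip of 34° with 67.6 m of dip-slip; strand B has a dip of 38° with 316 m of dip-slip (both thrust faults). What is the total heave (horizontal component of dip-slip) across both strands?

heave_A = 67.6 × cos(34°) = 56.04 m
heave_B = 316 × cos(38°) = 249 m
total = 56.04 + 249 = 305 m

305 m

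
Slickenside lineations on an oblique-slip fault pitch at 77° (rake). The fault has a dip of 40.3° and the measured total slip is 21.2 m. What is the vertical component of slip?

dip-slip = net slip × sin(rake) = 21.2 m × sin(77°) = 20.66 m
throw = dip-slip × sin(dip) = 20.66 × sin(40.3°) = 13.4 m

13.4 m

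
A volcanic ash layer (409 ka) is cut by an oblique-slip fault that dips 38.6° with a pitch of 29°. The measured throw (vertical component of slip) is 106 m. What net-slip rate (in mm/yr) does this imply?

dip-slip = throw / sin(dip) = 106 / sin(38.6°) = 169.9 m
net slip = dip-slip / sin(rake) = 169.9 / sin(29°) = 350.5 m
rate = 350.5 m / 409 ka = 0.000857 m/yr = 0.857 mm/yr

0.857 mm/yr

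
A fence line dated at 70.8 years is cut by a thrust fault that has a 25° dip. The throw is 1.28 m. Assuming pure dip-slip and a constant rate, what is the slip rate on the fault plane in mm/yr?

42.8 mm/yr

dip-slip = throw / sin(dip) = 1.28 m / sin(25°) = 3.029 m
rate = 3.029 m / 70.8 years = 0.0428 m/yr = 42.8 mm/yr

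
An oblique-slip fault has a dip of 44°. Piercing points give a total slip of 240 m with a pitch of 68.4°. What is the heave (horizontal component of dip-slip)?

161 m

dip-slip = net slip × sin(rake) = 240 m × sin(68.4°) = 223.1 m
heave = dip-slip × cos(dip) = 223.1 × cos(44°) = 161 m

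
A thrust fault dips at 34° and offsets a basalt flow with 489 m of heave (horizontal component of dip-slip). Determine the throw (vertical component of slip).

throw = heave × tan(dip) = 489 × tan(34°) = 330 m

330 m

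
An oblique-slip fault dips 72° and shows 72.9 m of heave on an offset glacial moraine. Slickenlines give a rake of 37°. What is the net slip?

392 m

dip-slip = heave / cos(dip) = 72.9 / cos(72°) = 235.9 m
net slip = dip-slip / sin(rake) = 235.9 / sin(37°) = 392 m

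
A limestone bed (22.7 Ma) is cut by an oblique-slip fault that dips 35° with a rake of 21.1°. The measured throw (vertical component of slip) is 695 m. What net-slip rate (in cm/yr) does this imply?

dip-slip = throw / sin(dip) = 695 / sin(35°) = 1212 m
net slip = dip-slip / sin(rake) = 1212 / sin(21.1°) = 3366 m
rate = 3366 m / 22.7 Ma = 0.000148 m/yr = 0.0148 cm/yr

0.0148 cm/yr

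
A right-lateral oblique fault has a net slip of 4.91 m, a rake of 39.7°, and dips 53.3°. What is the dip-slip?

3.14 m

dip-slip = net slip × sin(rake) = 4.91 m × sin(39.7°) = 3.14 m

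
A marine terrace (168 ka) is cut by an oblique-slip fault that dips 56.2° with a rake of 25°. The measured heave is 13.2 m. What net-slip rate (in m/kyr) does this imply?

0.334 m/kyr

dip-slip = heave / cos(dip) = 13.2 / cos(56.2°) = 23.73 m
net slip = dip-slip / sin(rake) = 23.73 / sin(25°) = 56.15 m
rate = 56.15 m / 168 ka = 0.000334 m/yr = 0.334 m/kyr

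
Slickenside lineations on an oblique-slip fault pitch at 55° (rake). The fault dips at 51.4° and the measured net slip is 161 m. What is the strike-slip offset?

92.3 m

strike-slip = net slip × cos(rake) = 161 m × cos(55°) = 92.3 m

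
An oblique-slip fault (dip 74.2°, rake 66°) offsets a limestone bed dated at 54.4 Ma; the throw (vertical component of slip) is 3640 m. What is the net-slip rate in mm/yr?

0.0761 mm/yr

dip-slip = throw / sin(dip) = 3640 / sin(74.2°) = 3783 m
net slip = dip-slip / sin(rake) = 3783 / sin(66°) = 4141 m
rate = 4141 m / 54.4 Ma = 0.0000761 m/yr = 0.0761 mm/yr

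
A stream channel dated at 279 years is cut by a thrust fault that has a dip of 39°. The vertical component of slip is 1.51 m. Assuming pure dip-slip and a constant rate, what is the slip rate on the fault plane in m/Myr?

8600 m/Myr

dip-slip = throw / sin(dip) = 1.51 m / sin(39°) = 2.399 m
rate = 2.399 m / 279 years = 0.00860 m/yr = 8600 m/Myr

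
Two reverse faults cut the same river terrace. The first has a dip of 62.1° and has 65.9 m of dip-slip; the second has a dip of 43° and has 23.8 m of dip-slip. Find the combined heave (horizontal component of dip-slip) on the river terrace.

heave_A = 65.9 × cos(62.1°) = 30.84 m
heave_B = 23.8 × cos(43°) = 17.41 m
total = 30.84 + 17.41 = 48.2 m

48.2 m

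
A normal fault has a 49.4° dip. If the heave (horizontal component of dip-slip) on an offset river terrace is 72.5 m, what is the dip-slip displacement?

dip-slip = heave / cos(dip) = 72.5 / cos(49.4°) = 111 m

111 m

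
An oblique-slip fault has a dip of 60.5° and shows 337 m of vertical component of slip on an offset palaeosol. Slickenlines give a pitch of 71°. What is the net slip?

410 m

dip-slip = throw / sin(dip) = 337 / sin(60.5°) = 387.2 m
net slip = dip-slip / sin(rake) = 387.2 / sin(71°) = 410 m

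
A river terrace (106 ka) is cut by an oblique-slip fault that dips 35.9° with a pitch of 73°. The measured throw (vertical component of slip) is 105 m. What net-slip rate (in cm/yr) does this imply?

0.177 cm/yr

dip-slip = throw / sin(dip) = 105 / sin(35.9°) = 179.1 m
net slip = dip-slip / sin(rake) = 179.1 / sin(73°) = 187.2 m
rate = 187.2 m / 106 ka = 0.00177 m/yr = 0.177 cm/yr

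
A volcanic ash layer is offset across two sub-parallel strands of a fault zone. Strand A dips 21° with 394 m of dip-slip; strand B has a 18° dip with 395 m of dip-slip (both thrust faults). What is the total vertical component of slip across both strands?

263 m

throw_A = 394 × sin(21°) = 141.2 m
throw_B = 395 × sin(18°) = 122.1 m
total = 141.2 + 122.1 = 263 m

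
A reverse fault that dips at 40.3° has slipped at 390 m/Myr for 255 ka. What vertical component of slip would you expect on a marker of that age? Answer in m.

64.3 m

dip-slip = rate × time = 390 m/Myr × 255 ka = 99.45 m
throw = dip-slip × sin(dip) = 99.45 × sin(40.3°) = 64.3 m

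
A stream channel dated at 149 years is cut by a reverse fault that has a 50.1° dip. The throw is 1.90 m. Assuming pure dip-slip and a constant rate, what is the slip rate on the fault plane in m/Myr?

dip-slip = throw / sin(dip) = 1.90 m / sin(50.1°) = 2.477 m
rate = 2.477 m / 149 years = 0.0166 m/yr = 16600 m/Myr

16600 m/Myr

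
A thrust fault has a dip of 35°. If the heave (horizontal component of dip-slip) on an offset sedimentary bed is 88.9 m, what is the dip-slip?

dip-slip = heave / cos(dip) = 88.9 / cos(35°) = 109 m

109 m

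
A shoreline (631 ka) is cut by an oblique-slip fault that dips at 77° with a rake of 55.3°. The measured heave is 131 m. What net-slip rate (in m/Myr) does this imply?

1120 m/Myr

dip-slip = heave / cos(dip) = 131 / cos(77°) = 582.3 m
net slip = dip-slip / sin(rake) = 582.3 / sin(55.3°) = 708.3 m
rate = 708.3 m / 631 ka = 0.00112 m/yr = 1120 m/Myr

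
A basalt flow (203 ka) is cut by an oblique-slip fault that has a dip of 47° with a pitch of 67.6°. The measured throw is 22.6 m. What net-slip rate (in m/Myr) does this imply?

165 m/Myr

dip-slip = throw / sin(dip) = 22.6 / sin(47°) = 30.90 m
net slip = dip-slip / sin(rake) = 30.90 / sin(67.6°) = 33.42 m
rate = 33.42 m / 203 ka = 0.000165 m/yr = 165 m/Myr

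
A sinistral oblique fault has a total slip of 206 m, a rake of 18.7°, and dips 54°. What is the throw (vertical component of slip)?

53.4 m

dip-slip = net slip × sin(rake) = 206 m × sin(18.7°) = 66.05 m
throw = dip-slip × sin(dip) = 66.05 × sin(54°) = 53.4 m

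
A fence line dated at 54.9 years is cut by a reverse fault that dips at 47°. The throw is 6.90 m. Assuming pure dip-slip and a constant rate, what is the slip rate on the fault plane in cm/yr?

17.2 cm/yr

dip-slip = throw / sin(dip) = 6.90 m / sin(47°) = 9.435 m
rate = 9.435 m / 54.9 years = 0.172 m/yr = 17.2 cm/yr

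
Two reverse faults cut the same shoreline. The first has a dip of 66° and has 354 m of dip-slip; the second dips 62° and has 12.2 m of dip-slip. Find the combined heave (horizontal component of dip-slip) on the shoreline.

150 m

heave_A = 354 × cos(66°) = 144 m
heave_B = 12.2 × cos(62°) = 5.728 m
total = 144 + 5.728 = 150 m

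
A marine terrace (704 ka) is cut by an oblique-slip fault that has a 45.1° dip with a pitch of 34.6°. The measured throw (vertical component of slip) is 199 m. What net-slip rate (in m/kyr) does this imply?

0.703 m/kyr

dip-slip = throw / sin(dip) = 199 / sin(45.1°) = 280.9 m
net slip = dip-slip / sin(rake) = 280.9 / sin(34.6°) = 494.7 m
rate = 494.7 m / 704 ka = 0.000703 m/yr = 0.703 m/kyr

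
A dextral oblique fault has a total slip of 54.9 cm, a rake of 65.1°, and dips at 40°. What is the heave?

38.1 cm

dip-slip = net slip × sin(rake) = 54.9 cm × sin(65.1°) = 49.80 cm
heave = dip-slip × cos(dip) = 49.80 × cos(40°) = 38.1 cm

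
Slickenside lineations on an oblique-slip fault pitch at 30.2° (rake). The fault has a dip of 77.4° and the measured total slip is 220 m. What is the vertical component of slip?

dip-slip = net slip × sin(rake) = 220 m × sin(30.2°) = 110.7 m
throw = dip-slip × sin(dip) = 110.7 × sin(77.4°) = 108 m

108 m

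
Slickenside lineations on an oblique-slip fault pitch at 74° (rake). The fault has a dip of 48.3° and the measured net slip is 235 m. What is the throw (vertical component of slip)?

169 m

dip-slip = net slip × sin(rake) = 235 m × sin(74°) = 225.9 m
throw = dip-slip × sin(dip) = 225.9 × sin(48.3°) = 169 m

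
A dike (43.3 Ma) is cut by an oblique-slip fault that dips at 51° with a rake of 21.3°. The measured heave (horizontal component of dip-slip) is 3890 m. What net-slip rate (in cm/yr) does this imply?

0.0393 cm/yr

dip-slip = heave / cos(dip) = 3890 / cos(51°) = 6181 m
net slip = dip-slip / sin(rake) = 6181 / sin(21.3°) = 17020 m
rate = 17020 m / 43.3 Ma = 0.000393 m/yr = 0.0393 cm/yr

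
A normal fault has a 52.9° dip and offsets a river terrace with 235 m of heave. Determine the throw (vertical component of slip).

throw = heave × tan(dip) = 235 × tan(52.9°) = 311 m

311 m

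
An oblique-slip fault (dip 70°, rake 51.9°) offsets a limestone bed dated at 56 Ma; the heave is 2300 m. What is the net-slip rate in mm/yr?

dip-slip = heave / cos(dip) = 2300 / cos(70°) = 6725 m
net slip = dip-slip / sin(rake) = 6725 / sin(51.9°) = 8545 m
rate = 8545 m / 56 Ma = 0.000153 m/yr = 0.153 mm/yr

0.153 mm/yr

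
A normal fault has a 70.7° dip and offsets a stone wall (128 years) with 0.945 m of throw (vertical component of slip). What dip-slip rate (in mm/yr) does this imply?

dip-slip = throw / sin(dip) = 0.945 m / sin(70.7°) = 1.001 m
rate = 1.001 m / 128 years = 0.00782 m/yr = 7.82 mm/yr

7.82 mm/yr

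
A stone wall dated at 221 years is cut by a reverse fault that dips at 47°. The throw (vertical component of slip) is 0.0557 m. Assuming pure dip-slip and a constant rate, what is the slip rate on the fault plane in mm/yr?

dip-slip = throw / sin(dip) = 0.0557 m / sin(47°) = 0.07616 m
rate = 0.07616 m / 221 years = 0.000345 m/yr = 0.345 mm/yr

0.345 mm/yr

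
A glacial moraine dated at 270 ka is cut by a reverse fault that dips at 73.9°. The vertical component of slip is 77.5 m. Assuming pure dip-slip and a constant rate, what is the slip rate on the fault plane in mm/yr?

dip-slip = throw / sin(dip) = 77.5 m / sin(73.9°) = 80.66 m
rate = 80.66 m / 270 ka = 0.000299 m/yr = 0.299 mm/yr

0.299 mm/yr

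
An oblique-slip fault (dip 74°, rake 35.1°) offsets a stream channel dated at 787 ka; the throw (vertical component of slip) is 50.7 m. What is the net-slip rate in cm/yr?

dip-slip = throw / sin(dip) = 50.7 / sin(74°) = 52.74 m
net slip = dip-slip / sin(rake) = 52.74 / sin(35.1°) = 91.73 m
rate = 91.73 m / 787 ka = 0.000117 m/yr = 0.0117 cm/yr

0.0117 cm/yr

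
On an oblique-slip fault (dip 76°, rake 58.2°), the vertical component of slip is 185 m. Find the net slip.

dip-slip = throw / sin(dip) = 185 / sin(76°) = 190.7 m
net slip = dip-slip / sin(rake) = 190.7 / sin(58.2°) = 224 m

224 m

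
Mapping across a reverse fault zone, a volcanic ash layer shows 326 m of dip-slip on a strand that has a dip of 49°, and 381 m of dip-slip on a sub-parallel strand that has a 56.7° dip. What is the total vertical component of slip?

throw_A = 326 × sin(49°) = 246 m
throw_B = 381 × sin(56.7°) = 318.4 m
total = 246 + 318.4 = 564 m

564 m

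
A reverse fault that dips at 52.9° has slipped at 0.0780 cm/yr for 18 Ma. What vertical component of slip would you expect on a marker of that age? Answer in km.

11.2 km

dip-slip = rate × time = 0.0780 cm/yr × 18 Ma = 14040 m
throw = dip-slip × sin(dip) = 14040 × sin(52.9°) = 11200 m = 11.2 km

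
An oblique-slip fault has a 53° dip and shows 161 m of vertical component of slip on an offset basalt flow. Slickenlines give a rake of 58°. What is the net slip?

238 m

dip-slip = throw / sin(dip) = 161 / sin(53°) = 201.6 m
net slip = dip-slip / sin(rake) = 201.6 / sin(58°) = 238 m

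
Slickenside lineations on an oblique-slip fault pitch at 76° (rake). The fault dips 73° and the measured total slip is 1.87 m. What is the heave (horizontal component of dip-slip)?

0.530 m

dip-slip = net slip × sin(rake) = 1.87 m × sin(76°) = 1.814 m
heave = dip-slip × cos(dip) = 1.814 × cos(73°) = 0.530 m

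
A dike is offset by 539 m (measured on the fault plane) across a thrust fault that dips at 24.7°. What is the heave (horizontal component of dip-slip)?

heave = dip-slip × cos(dip) = 539 m × cos(24.7°) = 490 m

490 m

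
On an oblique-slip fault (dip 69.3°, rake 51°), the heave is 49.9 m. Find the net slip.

dip-slip = heave / cos(dip) = 49.9 / cos(69.3°) = 141.2 m
net slip = dip-slip / sin(rake) = 141.2 / sin(51°) = 182 m

182 m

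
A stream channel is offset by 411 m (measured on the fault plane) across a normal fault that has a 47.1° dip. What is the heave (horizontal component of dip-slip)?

heave = dip-slip × cos(dip) = 411 m × cos(47.1°) = 280 m

280 m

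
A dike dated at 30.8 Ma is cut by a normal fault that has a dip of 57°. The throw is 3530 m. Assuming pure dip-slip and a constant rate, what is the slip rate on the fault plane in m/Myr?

137 m/Myr

dip-slip = throw / sin(dip) = 3530 m / sin(57°) = 4209 m
rate = 4209 m / 30.8 Ma = 0.000137 m/yr = 137 m/Myr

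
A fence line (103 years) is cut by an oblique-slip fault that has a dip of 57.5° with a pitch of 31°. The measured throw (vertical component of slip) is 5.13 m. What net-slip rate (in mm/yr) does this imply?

dip-slip = throw / sin(dip) = 5.13 / sin(57.5°) = 6.083 m
net slip = dip-slip / sin(rake) = 6.083 / sin(31°) = 11.81 m
rate = 11.81 m / 103 years = 0.115 m/yr = 115 mm/yr

115 mm/yr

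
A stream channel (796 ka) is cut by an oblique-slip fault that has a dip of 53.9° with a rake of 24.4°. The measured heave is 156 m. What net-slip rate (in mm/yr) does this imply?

dip-slip = heave / cos(dip) = 156 / cos(53.9°) = 264.8 m
net slip = dip-slip / sin(rake) = 264.8 / sin(24.4°) = 640.9 m
rate = 640.9 m / 796 ka = 0.000805 m/yr = 0.805 mm/yr

0.805 mm/yr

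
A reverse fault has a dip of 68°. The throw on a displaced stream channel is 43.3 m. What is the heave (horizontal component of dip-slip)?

heave = throw / tan(dip) = 43.3 / tan(68°) = 17.5 m

17.5 m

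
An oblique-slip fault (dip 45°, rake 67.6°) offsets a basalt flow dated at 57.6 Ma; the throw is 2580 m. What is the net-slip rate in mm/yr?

0.0685 mm/yr

dip-slip = throw / sin(dip) = 2580 / sin(45°) = 3649 m
net slip = dip-slip / sin(rake) = 3649 / sin(67.6°) = 3946 m
rate = 3946 m / 57.6 Ma = 0.0000685 m/yr = 0.0685 mm/yr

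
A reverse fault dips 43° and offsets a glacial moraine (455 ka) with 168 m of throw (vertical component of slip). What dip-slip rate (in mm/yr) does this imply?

0.541 mm/yr

dip-slip = throw / sin(dip) = 168 m / sin(43°) = 246.3 m
rate = 246.3 m / 455 ka = 0.000541 m/yr = 0.541 mm/yr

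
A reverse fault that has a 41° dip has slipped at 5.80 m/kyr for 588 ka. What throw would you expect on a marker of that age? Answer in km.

2.24 km

dip-slip = rate × time = 5.80 m/kyr × 588 ka = 3410 m
throw = dip-slip × sin(dip) = 3410 × sin(41°) = 2240 m = 2.24 km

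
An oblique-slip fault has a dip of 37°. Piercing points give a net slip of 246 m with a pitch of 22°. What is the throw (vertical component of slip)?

dip-slip = net slip × sin(rake) = 246 m × sin(22°) = 92.15 m
throw = dip-slip × sin(dip) = 92.15 × sin(37°) = 55.5 m

55.5 m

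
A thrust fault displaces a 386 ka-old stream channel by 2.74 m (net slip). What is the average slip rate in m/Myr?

7.10 m/Myr

rate = 2.74 m / 386 ka = 0.00000710 m/yr = 7.10 m/Myr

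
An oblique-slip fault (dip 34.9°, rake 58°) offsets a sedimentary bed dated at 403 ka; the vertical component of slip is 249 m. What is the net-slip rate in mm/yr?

1.27 mm/yr

dip-slip = throw / sin(dip) = 249 / sin(34.9°) = 435.2 m
net slip = dip-slip / sin(rake) = 435.2 / sin(58°) = 513.2 m
rate = 513.2 m / 403 ka = 0.00127 m/yr = 1.27 mm/yr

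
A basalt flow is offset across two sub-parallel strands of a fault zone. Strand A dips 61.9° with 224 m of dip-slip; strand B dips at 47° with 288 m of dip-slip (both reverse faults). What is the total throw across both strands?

408 m

throw_A = 224 × sin(61.9°) = 197.6 m
throw_B = 288 × sin(47°) = 210.6 m
total = 197.6 + 210.6 = 408 m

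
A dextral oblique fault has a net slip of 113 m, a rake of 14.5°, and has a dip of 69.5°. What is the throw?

26.5 m

dip-slip = net slip × sin(rake) = 113 m × sin(14.5°) = 28.29 m
throw = dip-slip × sin(dip) = 28.29 × sin(69.5°) = 26.5 m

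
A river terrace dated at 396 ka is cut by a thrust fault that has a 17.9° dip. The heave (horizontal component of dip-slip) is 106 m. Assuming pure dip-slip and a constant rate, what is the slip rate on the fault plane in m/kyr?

0.281 m/kyr

dip-slip = heave / cos(dip) = 106 m / cos(17.9°) = 111.4 m
rate = 111.4 m / 396 ka = 0.000281 m/yr = 0.281 m/kyr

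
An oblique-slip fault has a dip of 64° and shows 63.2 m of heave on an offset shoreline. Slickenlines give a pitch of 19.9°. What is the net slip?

dip-slip = heave / cos(dip) = 63.2 / cos(64°) = 144.2 m
net slip = dip-slip / sin(rake) = 144.2 / sin(19.9°) = 424 m

424 m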